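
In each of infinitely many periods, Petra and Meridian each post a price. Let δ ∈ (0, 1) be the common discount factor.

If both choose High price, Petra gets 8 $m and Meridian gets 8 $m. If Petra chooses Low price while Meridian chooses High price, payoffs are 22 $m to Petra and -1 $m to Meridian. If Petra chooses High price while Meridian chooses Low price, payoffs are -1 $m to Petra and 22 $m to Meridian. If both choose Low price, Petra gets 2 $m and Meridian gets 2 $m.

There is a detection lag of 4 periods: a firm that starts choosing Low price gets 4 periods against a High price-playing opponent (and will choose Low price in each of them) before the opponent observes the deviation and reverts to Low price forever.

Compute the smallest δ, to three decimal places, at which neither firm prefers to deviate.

The best deviation is to choose Low price for all 4 undetected periods, earning 22 each, then 2 forever once detected.
Deviation value: 22(1−δ^4)/(1−δ) + 2δ^4/(1−δ); cooperation value: 8/(1−δ).
IC: 8 ≥ 22(1−δ^4) + 2δ^4 = 22 − 20δ^4.
So δ^4 ≥ 14/20 = 7/10, giving δ ≥ (7/10)^(1/4) ≈ 0.915.

0.915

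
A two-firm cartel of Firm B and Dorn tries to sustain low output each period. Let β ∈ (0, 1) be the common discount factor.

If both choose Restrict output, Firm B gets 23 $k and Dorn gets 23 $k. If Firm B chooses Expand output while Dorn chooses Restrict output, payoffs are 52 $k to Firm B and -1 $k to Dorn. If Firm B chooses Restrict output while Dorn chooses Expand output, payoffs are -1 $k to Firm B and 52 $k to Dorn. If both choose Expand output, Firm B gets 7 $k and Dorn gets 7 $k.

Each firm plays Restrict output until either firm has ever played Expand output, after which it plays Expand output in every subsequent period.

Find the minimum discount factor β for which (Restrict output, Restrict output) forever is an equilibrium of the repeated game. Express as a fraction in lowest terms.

Cooperation forever yields 23 each period: 23/(1−β).
Deviating yields 52 once, then 7 forever: 52 + 7β/(1−β).
No profitable deviation requires 23/(1−β) ≥ 52 + 7β/(1−β).
Multiplying by (1−β): 23 ≥ 52(1−β) + 7β = 52 − 45β.
So 45β ≥ 29, i.e. β ≥ 29/45.

29/45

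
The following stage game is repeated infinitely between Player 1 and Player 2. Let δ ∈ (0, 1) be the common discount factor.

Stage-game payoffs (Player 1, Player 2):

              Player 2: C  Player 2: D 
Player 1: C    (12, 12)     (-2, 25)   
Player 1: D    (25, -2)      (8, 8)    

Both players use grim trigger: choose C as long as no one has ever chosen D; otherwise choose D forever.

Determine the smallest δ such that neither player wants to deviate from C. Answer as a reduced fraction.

13/17

One-period gain from deviating is 25 − 12 = 13. The loss is 12 − 8 = 4 in every subsequent period, with present value 4·δ/(1−δ).
Deviation is unprofitable when 4·δ/(1−δ) ≥ 13, i.e. δ/(1−δ) ≥ 13/4.
Equivalently δ ≥ 13/(13+4) = 13/17.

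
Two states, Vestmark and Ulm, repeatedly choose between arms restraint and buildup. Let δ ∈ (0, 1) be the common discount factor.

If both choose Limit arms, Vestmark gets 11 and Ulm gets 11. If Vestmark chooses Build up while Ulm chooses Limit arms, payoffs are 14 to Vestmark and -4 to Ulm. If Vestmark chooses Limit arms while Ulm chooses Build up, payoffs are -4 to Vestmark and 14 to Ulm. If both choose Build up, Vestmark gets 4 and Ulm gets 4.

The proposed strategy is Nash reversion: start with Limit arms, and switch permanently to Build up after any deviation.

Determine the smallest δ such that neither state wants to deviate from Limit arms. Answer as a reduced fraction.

3/10

Under grim trigger the critical discount factor is (T−C)/(T−P) with T = 14, C = 11, P = 4.
δ* = (14−11)/(14−4) = 3/10.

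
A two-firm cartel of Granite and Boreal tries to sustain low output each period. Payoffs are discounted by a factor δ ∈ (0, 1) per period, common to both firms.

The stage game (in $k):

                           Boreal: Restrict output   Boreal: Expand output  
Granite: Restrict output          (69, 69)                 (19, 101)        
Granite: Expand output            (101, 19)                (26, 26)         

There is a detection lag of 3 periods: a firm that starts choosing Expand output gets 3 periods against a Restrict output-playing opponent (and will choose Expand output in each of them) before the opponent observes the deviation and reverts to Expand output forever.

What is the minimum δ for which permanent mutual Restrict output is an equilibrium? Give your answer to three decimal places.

0.753

Deviating for the 3 undetected periods gains 101−69 = 32 per period over cooperation, then loses 69−26 = 43 per period forever once punishment starts.
Gain: 32(1 + δ + … + δ^2); loss: 43·δ^3/(1−δ).
No profitable deviation ⇔ 32(1−δ^3) ≤ 43·δ^3, i.e. δ^3 ≥ 32/(32+43) = 32/75.
Hence δ ≥ (32/75)^(1/3) ≈ 0.753.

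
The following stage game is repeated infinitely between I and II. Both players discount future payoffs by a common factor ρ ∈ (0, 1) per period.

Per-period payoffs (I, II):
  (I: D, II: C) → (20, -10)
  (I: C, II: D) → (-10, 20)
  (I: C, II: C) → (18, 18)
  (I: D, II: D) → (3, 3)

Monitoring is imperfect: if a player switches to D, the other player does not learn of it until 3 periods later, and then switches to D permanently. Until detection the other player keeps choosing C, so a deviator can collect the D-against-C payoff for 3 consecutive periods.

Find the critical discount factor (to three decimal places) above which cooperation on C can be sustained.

0.490

The best deviation is to choose D for all 3 undetected periods, earning 20 each, then 3 forever once detected.
Deviation value: 20(1−ρ^3)/(1−ρ) + 3ρ^3/(1−ρ); cooperation value: 18/(1−ρ).
IC: 18 ≥ 20(1−ρ^3) + 3ρ^3 = 20 − 17ρ^3.
So ρ^3 ≥ 2/17, giving ρ ≥ (2/17)^(1/3) ≈ 0.490.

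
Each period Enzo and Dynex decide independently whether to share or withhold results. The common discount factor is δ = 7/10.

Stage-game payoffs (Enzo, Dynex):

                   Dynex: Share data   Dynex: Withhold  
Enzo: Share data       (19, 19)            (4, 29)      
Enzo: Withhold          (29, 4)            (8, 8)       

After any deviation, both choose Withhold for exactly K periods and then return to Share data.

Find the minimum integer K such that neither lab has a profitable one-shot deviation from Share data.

2

No profitable deviation requires (19−8)(δ+…+δ^K) ≥ 29−19, i.e. δ+…+δ^K ≥ 10/11 ≈ 0.9091.
With δ = 7/10, the partial sums are K=1: 0.7000, K=2: 1.1900.
K = 2 is the first length at which the sum reaches 0.9091.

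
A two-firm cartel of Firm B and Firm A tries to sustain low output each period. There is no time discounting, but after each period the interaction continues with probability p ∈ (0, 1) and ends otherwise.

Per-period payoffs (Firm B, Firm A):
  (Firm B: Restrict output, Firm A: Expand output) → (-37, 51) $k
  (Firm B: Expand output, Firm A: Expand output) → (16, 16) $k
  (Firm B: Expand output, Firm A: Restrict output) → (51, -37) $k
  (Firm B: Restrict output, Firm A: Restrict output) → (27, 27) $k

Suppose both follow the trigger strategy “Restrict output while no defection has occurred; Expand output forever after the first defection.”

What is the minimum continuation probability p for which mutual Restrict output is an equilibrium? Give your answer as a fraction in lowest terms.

24/35

With no time discounting, the continuation probability p plays the role of the discount factor.
Grim-trigger IC: 27/(1−p) ≥ 51 + 16p/(1−p) ⇒ p ≥ (51−27)/(51−16) = 24/35.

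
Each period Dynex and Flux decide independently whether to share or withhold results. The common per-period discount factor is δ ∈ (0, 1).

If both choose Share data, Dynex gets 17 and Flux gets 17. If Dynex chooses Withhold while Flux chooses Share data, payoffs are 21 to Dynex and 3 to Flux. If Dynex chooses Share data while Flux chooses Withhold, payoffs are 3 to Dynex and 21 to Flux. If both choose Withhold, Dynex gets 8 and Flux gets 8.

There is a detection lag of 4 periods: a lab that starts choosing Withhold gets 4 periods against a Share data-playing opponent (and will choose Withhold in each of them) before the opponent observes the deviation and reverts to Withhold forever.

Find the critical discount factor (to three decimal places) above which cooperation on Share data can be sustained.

0.745

Deviating for the 4 undetected periods gains 21−17 = 4 per period over cooperation, then loses 17−8 = 9 per period forever once punishment starts.
Gain: 4(1 + δ + … + δ^3); loss: 9·δ^4/(1−δ).
No profitable deviation ⇔ 4(1−δ^4) ≤ 9·δ^4, i.e. δ^4 ≥ 4/(4+9) = 4/13.
Hence δ ≥ (4/13)^(1/4) ≈ 0.745.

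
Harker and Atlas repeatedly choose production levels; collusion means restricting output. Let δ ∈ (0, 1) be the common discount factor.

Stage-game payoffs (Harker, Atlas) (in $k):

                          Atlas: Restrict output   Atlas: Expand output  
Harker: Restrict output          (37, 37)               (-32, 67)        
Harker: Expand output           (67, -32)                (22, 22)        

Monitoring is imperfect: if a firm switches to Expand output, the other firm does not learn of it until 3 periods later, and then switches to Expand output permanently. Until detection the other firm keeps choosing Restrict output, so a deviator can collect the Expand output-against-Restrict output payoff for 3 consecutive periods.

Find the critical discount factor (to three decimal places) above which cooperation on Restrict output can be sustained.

Deviating for the 3 undetected periods gains 67−37 = 30 per period over cooperation, then loses 37−22 = 15 per period forever once punishment starts.
Gain: 30(1 + δ + … + δ^2); loss: 15·δ^3/(1−δ).
No profitable deviation ⇔ 30(1−δ^3) ≤ 15·δ^3, i.e. δ^3 ≥ 30/(30+15) = 2/3.
Hence δ ≥ (2/3)^(1/3) ≈ 0.874.

0.874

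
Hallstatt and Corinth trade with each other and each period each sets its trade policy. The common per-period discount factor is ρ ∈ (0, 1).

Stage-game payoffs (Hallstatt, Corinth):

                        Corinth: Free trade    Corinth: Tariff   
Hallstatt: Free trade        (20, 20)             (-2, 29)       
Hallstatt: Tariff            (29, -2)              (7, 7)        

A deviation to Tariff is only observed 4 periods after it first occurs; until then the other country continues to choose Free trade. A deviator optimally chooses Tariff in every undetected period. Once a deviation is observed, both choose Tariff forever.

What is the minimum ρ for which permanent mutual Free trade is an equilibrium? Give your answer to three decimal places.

0.800

A deviator earns 29 for 4 periods, then 7 forever; cooperating earns 20 forever. Multiplying the IC by (1−ρ):
20 ≥ 29(1−ρ^4) + 7ρ^4, so 22·ρ^4 ≥ 9 and ρ^4 ≥ 9/22.
ρ ≥ (9/22)^(1/4) ≈ 0.800.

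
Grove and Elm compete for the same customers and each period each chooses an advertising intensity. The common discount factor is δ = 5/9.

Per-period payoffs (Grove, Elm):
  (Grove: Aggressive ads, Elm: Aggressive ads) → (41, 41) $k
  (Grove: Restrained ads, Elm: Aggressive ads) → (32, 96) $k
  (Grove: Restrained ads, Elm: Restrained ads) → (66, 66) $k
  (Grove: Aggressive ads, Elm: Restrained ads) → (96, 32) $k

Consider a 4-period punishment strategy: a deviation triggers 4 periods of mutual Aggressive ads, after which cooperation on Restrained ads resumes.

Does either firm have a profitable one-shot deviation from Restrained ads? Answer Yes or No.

Yes

Comparing payoff streams over the 5 periods until play realigns: cooperate → 66(1+δ+…+δ^4); deviate → 96 + 41(δ+…+δ^4).
Cooperation is sustained iff (66−41)(δ+…+δ^4) ≥ 96−66.
δ+…+δ^4 = 5/9·(1−(5/9)^4)/(1−5/9) = 1.1309, and (96−66)/(66−41) = 1.2000.
1.1309 < 1.2000, so cooperation is not sustainable.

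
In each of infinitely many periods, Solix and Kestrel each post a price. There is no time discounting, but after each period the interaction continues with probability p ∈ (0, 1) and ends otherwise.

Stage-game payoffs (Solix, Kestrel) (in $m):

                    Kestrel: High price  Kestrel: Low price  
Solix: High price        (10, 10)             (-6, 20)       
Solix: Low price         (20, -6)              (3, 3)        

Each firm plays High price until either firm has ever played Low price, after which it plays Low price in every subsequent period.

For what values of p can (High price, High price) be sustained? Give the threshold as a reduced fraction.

Expected cooperation value is 10 + p·10 + p²·10 + … = 10/(1−p); deviation gives 20 + p·3/(1−p).
10 ≥ 20(1−p) + 3p ⇒ 17p ≥ 10 ⇒ p ≥ 10/17.

10/17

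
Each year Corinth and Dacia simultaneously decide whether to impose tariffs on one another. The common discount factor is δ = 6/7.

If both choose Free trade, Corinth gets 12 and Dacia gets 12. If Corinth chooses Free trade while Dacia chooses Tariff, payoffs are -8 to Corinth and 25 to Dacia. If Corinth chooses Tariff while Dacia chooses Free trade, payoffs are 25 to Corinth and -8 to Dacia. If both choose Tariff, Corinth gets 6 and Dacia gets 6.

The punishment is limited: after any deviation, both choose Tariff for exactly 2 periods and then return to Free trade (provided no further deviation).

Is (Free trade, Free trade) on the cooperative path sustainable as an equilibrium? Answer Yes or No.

No

A one-shot deviation gives 25 now, then 6 for 2 periods, then back to 12.
Gain from deviating: (25−12) today; loss: (12−6) in each of the next 2 periods.
No-deviation condition: (12−6)(δ+…+δ^2) ≥ 25−12, i.e. δ+…+δ^2 ≥ 13/6.
At δ = 6/7: δ+…+δ^2 = 1.5918 < 2.1667.
So cooperation is not sustainable.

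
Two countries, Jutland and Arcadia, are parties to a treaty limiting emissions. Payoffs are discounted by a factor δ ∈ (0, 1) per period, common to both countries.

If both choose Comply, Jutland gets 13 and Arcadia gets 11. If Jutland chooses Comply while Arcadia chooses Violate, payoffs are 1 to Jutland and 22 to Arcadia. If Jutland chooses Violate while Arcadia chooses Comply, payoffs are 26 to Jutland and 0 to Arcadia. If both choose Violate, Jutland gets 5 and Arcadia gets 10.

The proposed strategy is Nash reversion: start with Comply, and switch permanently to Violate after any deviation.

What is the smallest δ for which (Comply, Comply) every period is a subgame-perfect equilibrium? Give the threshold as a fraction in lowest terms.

11/12

Jutland: cooperation gives 13 each period; deviation gives 26 once then 5 forever.
  13/(1−δ) ≥ 26 + 5δ/(1−δ) ⇒ δ ≥ 13/21.
Arcadia: cooperation gives 11 each period; deviation gives 22 once then 10 forever.
  δ ≥ 11/12.
Both must hold, so the binding constraint is Arcadia's: δ ≥ 11/12.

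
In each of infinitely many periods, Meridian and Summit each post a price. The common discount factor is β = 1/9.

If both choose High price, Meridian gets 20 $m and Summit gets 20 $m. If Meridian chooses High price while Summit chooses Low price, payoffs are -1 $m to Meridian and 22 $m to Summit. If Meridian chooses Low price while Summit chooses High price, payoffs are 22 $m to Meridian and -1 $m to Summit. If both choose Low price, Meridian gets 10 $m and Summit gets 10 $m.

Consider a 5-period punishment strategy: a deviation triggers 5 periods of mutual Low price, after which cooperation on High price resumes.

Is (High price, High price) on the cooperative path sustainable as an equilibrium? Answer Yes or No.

A one-shot deviation gives 22 now, then 10 for 5 periods, then back to 20.
Gain from deviating: (22−20) today; loss: (20−10) in each of the next 5 periods.
No-deviation condition: (20−10)(β+…+β^5) ≥ 22−20, i.e. β+…+β^5 ≥ 1/5.
At β = 1/9: β+…+β^5 = 0.1250 < 0.2000.
So cooperation is not sustainable.

No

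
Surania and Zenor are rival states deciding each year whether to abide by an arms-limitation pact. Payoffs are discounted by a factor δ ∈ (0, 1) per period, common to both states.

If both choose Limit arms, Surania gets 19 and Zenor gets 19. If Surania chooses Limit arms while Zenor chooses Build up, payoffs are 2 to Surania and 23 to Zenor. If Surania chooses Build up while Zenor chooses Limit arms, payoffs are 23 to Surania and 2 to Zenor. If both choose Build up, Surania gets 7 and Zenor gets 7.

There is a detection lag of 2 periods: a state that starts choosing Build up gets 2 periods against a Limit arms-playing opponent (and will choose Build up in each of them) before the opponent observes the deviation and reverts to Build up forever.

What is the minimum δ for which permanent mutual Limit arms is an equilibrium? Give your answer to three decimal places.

0.500

Deviating for the 2 undetected periods gains 23−19 = 4 per period over cooperation, then loses 19−7 = 12 per period forever once punishment starts.
Gain: 4(1 + δ + … + δ^1); loss: 12·δ^2/(1−δ).
No profitable deviation ⇔ 4(1−δ^2) ≤ 12·δ^2, i.e. δ^2 ≥ 4/(4+12) = 1/4.
Hence δ ≥ (1/4)^(1/2) ≈ 0.500.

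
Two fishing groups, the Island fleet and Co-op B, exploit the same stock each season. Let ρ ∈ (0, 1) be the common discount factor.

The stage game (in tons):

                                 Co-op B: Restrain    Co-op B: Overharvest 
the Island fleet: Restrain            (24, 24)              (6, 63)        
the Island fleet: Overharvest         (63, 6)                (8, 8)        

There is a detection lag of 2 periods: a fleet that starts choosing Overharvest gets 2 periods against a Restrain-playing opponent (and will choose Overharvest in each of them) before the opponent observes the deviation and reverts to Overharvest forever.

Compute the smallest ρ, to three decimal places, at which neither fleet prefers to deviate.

Deviating for the 2 undetected periods gains 63−24 = 39 per period over cooperation, then loses 24−8 = 16 per period forever once punishment starts.
Gain: 39(1 + ρ + … + ρ^1); loss: 16·ρ^2/(1−ρ).
No profitable deviation ⇔ 39(1−ρ^2) ≤ 16·ρ^2, i.e. ρ^2 ≥ 39/(39+16) = 39/55.
Hence ρ ≥ (39/55)^(1/2) ≈ 0.842.

0.842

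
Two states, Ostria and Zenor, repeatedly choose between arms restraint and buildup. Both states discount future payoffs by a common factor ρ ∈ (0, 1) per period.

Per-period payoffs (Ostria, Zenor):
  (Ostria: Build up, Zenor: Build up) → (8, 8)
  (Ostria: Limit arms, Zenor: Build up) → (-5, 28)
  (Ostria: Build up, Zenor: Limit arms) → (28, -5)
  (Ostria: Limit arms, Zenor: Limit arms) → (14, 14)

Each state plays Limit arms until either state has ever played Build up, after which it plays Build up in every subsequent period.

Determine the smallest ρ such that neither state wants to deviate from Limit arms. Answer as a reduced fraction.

7/10

14/(1−ρ) ≥ 28 + 8ρ/(1−ρ)
14 ≥ 28 − 20ρ
ρ ≥ 14/20 = 7/10.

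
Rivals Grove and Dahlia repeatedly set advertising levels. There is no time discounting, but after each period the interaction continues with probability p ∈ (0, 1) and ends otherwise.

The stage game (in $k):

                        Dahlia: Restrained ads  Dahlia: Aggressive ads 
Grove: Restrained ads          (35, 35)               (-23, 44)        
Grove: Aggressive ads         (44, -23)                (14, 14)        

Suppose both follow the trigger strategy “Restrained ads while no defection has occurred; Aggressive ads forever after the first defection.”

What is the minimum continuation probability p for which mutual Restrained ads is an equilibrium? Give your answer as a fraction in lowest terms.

3/10

Expected cooperation value is 35 + p·35 + p²·35 + … = 35/(1−p); deviation gives 44 + p·14/(1−p).
35 ≥ 44(1−p) + 14p ⇒ 30p ≥ 9 ⇒ p ≥ 9/30 = 3/10.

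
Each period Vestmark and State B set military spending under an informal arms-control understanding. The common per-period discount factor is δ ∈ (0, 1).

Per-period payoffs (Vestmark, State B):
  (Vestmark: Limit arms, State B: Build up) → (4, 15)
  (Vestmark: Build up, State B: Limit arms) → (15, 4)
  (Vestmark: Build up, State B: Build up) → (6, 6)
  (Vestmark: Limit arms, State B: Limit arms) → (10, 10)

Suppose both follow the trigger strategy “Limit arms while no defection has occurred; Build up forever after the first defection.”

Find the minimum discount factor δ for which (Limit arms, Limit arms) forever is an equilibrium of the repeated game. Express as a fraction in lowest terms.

5/9

One-period gain from deviating is 15 − 10 = 5. The loss is 10 − 6 = 4 in every subsequent period, with present value 4·δ/(1−δ).
Deviation is unprofitable when 4·δ/(1−δ) ≥ 5, i.e. δ/(1−δ) ≥ 5/4.
Equivalently δ ≥ 5/(5+4) = 5/9.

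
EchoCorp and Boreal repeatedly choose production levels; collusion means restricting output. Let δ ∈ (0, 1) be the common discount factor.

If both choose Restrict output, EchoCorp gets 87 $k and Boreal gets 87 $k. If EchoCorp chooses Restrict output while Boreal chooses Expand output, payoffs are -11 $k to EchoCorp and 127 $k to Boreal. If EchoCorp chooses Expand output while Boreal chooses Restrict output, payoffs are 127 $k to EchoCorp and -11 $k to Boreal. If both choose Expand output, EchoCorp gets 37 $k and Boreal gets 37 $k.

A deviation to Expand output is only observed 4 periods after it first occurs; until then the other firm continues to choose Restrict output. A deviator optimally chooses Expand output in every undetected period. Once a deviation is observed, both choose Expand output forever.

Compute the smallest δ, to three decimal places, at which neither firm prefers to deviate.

0.816

A deviator earns 127 for 4 periods, then 37 forever; cooperating earns 87 forever. Multiplying the IC by (1−δ):
87 ≥ 127(1−δ^4) + 37δ^4, so 90·δ^4 ≥ 40 and δ^4 ≥ 4/9.
δ ≥ (4/9)^(1/4) ≈ 0.816.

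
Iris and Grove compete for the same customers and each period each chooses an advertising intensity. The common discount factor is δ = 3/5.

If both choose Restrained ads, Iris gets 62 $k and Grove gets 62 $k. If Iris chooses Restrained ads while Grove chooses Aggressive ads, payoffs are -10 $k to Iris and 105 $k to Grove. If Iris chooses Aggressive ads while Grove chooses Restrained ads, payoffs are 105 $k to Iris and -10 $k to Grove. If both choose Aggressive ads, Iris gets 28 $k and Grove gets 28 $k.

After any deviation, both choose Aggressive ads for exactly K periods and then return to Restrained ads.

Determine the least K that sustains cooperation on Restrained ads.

4

No profitable deviation requires (62−28)(δ+…+δ^K) ≥ 105−62, i.e. δ+…+δ^K ≥ 43/34 ≈ 1.2647.
With δ = 3/5, the partial sums are K=1: 0.6000, K=2: 0.9600, K=3: 1.1760, K=4: 1.3056.
K = 4 is the first length at which the sum reaches 1.2647.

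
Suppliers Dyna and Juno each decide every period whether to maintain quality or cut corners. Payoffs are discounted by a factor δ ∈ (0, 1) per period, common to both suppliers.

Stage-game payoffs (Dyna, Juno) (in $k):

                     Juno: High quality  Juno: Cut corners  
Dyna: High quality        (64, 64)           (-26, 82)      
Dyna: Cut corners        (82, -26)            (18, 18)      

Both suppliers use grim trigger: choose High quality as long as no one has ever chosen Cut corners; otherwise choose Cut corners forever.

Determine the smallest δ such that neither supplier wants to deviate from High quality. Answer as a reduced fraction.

One-period gain from deviating is 82 − 64 = 18. The loss is 64 − 18 = 46 in every subsequent period, with present value 46·δ/(1−δ).
Deviation is unprofitable when 46·δ/(1−δ) ≥ 18, i.e. δ/(1−δ) ≥ 9/23.
Equivalently δ ≥ 18/(18+46) = 9/32.

9/32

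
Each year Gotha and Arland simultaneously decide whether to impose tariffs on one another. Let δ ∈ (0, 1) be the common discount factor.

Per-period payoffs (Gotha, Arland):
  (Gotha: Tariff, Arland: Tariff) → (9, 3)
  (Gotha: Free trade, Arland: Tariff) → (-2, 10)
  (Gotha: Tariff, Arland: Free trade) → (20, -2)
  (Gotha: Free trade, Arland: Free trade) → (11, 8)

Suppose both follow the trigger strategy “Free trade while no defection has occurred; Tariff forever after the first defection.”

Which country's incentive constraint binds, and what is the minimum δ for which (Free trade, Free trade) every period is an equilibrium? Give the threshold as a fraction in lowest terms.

Gotha: cooperation gives 11 each period; deviation gives 20 once then 9 forever.
  11/(1−δ) ≥ 20 + 9δ/(1−δ) ⇒ δ ≥ 9/11.
Arland: cooperation gives 8 each period; deviation gives 10 once then 3 forever.
  δ ≥ 2/7.
Both must hold, so the binding constraint is Gotha's: δ ≥ 9/11.

Gotha; δ ≥ 9/11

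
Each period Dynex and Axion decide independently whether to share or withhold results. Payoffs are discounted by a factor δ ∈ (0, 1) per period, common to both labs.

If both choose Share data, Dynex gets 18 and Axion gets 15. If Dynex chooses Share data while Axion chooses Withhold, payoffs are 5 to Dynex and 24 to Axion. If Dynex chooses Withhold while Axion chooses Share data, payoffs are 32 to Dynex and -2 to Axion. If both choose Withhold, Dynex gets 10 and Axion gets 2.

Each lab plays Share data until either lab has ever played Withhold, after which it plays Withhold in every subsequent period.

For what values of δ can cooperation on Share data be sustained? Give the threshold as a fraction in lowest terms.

7/11

Dynex's threshold: (32−18)/(32−10) = 7/11.
Axion's threshold: (24−15)/(24−2) = 9/22.
7/11 > 9/22, so Dynex binds and δ* = 7/11.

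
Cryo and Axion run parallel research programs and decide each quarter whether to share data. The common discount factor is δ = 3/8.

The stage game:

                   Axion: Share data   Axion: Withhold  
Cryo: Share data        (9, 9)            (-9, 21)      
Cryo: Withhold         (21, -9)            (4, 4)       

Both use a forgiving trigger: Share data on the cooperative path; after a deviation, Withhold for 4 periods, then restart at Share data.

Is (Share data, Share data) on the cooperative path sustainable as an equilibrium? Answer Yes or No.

A one-shot deviation gives 21 now, then 4 for 4 periods, then back to 9.
Gain from deviating: (21−9) today; loss: (9−4) in each of the next 4 periods.
No-deviation condition: (9−4)(δ+…+δ^4) ≥ 21−9, i.e. δ+…+δ^4 ≥ 12/5.
At δ = 3/8: δ+…+δ^4 = 0.5881 < 2.4000.
So cooperation is not sustainable.

No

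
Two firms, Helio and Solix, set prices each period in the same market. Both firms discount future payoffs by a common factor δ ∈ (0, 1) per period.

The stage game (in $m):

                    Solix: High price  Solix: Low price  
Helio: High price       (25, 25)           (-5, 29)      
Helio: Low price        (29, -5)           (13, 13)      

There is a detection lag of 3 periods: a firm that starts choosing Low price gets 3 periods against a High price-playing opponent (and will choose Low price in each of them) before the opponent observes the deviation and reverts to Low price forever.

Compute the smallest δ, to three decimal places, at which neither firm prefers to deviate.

0.630

A deviator earns 29 for 3 periods, then 13 forever; cooperating earns 25 forever. Multiplying the IC by (1−δ):
25 ≥ 29(1−δ^3) + 13δ^3, so 16·δ^3 ≥ 4 and δ^3 ≥ 1/4.
δ ≥ (1/4)^(1/3) ≈ 0.630.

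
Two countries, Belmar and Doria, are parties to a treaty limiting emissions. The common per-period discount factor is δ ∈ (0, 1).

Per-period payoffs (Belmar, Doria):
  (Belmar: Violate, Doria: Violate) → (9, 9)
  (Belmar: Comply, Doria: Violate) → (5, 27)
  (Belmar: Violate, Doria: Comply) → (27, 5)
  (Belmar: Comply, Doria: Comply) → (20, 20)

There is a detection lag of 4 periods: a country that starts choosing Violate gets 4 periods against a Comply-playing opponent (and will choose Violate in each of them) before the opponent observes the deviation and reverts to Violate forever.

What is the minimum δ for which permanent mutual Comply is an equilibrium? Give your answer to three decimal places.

0.790

A deviator earns 27 for 4 periods, then 9 forever; cooperating earns 20 forever. Multiplying the IC by (1−δ):
20 ≥ 27(1−δ^4) + 9δ^4, so 18·δ^4 ≥ 7 and δ^4 ≥ 7/18.
δ ≥ (7/18)^(1/4) ≈ 0.790.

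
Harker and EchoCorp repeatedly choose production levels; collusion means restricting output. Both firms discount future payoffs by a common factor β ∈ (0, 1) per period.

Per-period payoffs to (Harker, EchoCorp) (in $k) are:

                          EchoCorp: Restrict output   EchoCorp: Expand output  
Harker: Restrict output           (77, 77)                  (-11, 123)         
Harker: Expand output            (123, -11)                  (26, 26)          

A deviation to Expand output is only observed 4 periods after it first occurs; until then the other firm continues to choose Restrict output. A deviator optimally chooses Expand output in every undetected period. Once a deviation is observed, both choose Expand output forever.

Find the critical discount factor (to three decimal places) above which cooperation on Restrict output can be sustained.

Deviating for the 4 undetected periods gains 123−77 = 46 per period over cooperation, then loses 77−26 = 51 per period forever once punishment starts.
Gain: 46(1 + β + … + β^3); loss: 51·β^4/(1−β).
No profitable deviation ⇔ 46(1−β^4) ≤ 51·β^4, i.e. β^4 ≥ 46/(46+51) = 46/97.
Hence β ≥ (46/97)^(1/4) ≈ 0.830.

0.830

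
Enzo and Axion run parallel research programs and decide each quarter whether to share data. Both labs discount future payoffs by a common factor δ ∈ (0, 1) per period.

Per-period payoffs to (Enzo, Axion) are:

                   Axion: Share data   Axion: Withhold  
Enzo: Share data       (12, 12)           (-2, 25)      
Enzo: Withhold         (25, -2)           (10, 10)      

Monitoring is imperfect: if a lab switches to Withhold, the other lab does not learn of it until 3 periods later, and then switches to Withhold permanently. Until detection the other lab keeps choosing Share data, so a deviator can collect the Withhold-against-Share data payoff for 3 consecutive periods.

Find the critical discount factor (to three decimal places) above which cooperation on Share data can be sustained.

0.953

Deviating for the 3 undetected periods gains 25−12 = 13 per period over cooperation, then loses 12−10 = 2 per period forever once punishment starts.
Gain: 13(1 + δ + … + δ^2); loss: 2·δ^3/(1−δ).
No profitable deviation ⇔ 13(1−δ^3) ≤ 2·δ^3, i.e. δ^3 ≥ 13/(13+2) = 13/15.
Hence δ ≥ (13/15)^(1/3) ≈ 0.953.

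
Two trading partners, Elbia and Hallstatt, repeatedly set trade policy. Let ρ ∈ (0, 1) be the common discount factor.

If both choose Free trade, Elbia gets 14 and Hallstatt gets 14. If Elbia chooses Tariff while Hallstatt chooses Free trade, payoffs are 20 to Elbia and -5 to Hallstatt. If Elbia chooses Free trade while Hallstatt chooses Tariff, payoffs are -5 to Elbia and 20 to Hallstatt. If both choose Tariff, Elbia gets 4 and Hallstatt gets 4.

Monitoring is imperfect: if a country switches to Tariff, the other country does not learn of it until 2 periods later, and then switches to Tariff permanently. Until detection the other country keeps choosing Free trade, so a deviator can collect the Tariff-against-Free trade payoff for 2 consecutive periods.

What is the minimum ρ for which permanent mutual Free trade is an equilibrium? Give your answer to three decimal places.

0.612

A deviator earns 20 for 2 periods, then 4 forever; cooperating earns 14 forever. Multiplying the IC by (1−ρ):
14 ≥ 20(1−ρ^2) + 4ρ^2, so 16·ρ^2 ≥ 6 and ρ^2 ≥ 3/8.
ρ ≥ (3/8)^(1/2) ≈ 0.612.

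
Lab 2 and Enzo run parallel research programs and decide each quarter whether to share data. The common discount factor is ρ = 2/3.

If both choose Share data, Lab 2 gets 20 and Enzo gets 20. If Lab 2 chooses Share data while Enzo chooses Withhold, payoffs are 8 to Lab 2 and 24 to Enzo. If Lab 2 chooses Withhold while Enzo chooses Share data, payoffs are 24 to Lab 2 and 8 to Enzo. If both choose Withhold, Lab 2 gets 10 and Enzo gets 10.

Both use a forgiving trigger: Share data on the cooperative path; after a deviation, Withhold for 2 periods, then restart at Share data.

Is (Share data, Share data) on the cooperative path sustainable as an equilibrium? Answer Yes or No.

Yes

Comparing payoff streams over the 3 periods until play realigns: cooperate → 20(1+ρ+…+ρ^2); deviate → 24 + 10(ρ+…+ρ^2).
Cooperation is sustained iff (20−10)(ρ+…+ρ^2) ≥ 24−20.
ρ+…+ρ^2 = 2/3·(1−(2/3)^2)/(1−2/3) = 1.1111, and (24−20)/(20−10) = 0.4000.
1.1111 ≥ 0.4000, so cooperation is sustainable.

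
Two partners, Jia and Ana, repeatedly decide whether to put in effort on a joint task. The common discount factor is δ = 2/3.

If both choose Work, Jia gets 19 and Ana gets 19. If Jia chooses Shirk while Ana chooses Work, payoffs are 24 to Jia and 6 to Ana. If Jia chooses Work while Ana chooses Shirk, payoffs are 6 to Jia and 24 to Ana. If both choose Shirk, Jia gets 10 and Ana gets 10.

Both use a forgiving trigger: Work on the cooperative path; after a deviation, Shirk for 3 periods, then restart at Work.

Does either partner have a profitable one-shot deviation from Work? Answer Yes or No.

Comparing payoff streams over the 4 periods until play realigns: cooperate → 19(1+δ+…+δ^3); deviate → 24 + 10(δ+…+δ^3).
Cooperation is sustained iff (19−10)(δ+…+δ^3) ≥ 24−19.
δ+…+δ^3 = 2/3·(1−(2/3)^3)/(1−2/3) = 1.4074, and (24−19)/(19−10) = 0.5556.
1.4074 ≥ 0.5556, so cooperation is sustainable.

No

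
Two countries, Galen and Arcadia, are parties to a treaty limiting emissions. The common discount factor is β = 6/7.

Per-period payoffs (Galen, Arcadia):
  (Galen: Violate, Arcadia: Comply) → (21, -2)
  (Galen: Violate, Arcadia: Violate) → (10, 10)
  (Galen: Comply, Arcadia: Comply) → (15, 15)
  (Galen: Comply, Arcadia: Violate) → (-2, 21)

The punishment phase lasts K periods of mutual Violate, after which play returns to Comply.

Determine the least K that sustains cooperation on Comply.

2

Need Σ_{k=1}^{K} β^k ≥ (21−15)/(15−10) = 1.2000 at β = 6/7.
At K = 1 the sum is 0.8571 < 1.2000; at K = 2 it is 1.5918 ≥ 1.2000.
So the minimum punishment length is K = 2.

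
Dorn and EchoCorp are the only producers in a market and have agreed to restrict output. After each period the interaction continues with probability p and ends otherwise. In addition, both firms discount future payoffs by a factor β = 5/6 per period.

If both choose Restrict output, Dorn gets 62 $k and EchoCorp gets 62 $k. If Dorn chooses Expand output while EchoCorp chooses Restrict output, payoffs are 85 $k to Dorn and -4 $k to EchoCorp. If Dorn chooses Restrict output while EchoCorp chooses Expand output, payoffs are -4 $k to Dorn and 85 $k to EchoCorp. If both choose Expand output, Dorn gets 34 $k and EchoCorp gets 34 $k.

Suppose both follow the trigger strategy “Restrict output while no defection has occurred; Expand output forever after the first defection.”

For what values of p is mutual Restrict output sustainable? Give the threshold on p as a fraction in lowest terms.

With continuation probability p and discount β, the effective per-period discount factor is βp.
Grim-trigger IC: βp ≥ (85−62)/(85−34) = 23/51.
So p ≥ (23/51)/(5/6) = 46/85.

46/85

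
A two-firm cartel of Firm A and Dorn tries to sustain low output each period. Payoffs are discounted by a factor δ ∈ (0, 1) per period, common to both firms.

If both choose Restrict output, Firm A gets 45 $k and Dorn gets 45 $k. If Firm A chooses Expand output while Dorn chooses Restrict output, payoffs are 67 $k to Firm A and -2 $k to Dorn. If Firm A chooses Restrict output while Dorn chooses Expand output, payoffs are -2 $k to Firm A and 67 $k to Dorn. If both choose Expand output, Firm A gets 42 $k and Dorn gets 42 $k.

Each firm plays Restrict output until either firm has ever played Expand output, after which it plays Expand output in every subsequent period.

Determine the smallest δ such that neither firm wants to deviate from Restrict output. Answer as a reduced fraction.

45/(1−δ) ≥ 67 + 42δ/(1−δ)
45 ≥ 67 − 25δ
δ ≥ 22/25.

22/25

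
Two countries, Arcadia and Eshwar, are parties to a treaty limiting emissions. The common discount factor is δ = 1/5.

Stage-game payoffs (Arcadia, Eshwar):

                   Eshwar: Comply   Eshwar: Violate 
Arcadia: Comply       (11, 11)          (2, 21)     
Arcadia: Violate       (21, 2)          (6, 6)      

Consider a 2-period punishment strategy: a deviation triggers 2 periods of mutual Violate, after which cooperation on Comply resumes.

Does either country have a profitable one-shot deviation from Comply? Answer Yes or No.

Comparing payoff streams over the 3 periods until play realigns: cooperate → 11(1+δ+…+δ^2); deviate → 21 + 6(δ+…+δ^2).
Cooperation is sustained iff (11−6)(δ+…+δ^2) ≥ 21−11.
δ+…+δ^2 = 1/5·(1−(1/5)^2)/(1−1/5) = 0.2400, and (21−11)/(11−6) = 2.0000.
0.2400 < 2.0000, so cooperation is not sustainable.

Yes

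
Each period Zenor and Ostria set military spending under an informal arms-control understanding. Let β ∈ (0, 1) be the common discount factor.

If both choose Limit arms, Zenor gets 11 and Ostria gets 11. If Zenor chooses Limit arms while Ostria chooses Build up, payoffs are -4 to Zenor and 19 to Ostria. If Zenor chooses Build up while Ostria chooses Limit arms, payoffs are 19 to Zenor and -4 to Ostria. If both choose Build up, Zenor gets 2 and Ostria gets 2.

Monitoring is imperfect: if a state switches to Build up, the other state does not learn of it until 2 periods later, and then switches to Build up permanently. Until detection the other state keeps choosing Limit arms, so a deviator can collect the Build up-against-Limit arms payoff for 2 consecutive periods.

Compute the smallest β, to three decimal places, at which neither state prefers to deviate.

The best deviation is to choose Build up for all 2 undetected periods, earning 19 each, then 2 forever once detected.
Deviation value: 19(1−β^2)/(1−β) + 2β^2/(1−β); cooperation value: 11/(1−β).
IC: 11 ≥ 19(1−β^2) + 2β^2 = 19 − 17β^2.
So β^2 ≥ 8/17, giving β ≥ (8/17)^(1/2) ≈ 0.686.

0.686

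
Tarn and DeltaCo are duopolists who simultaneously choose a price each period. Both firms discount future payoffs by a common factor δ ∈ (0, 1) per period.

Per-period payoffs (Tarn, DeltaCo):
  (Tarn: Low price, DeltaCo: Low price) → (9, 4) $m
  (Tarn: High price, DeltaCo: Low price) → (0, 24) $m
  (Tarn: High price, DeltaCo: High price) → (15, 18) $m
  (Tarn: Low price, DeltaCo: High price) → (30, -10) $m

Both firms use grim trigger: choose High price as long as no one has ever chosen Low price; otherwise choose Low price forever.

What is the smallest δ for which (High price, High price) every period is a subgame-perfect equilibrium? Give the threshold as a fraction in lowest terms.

For Tarn: deviation gain 30−15 = 15, per-period punishment loss 15−9 = 6. IC gives δ ≥ 15/21 = 5/7.
For DeltaCo: gain 6, loss 14 per period, so δ ≥ 6/20 = 3/10.
The tighter constraint is Tarn's, so cooperation needs δ ≥ 5/7.

5/7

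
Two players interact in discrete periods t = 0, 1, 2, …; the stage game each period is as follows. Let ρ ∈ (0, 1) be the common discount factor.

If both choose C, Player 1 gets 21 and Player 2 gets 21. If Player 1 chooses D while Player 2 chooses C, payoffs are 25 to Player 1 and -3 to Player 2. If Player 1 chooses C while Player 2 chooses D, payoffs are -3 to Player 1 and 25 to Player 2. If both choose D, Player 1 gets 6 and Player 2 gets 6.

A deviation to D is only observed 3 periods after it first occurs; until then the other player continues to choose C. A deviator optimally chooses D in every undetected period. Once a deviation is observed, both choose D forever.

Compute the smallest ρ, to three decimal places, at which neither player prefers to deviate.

0.595

A deviator earns 25 for 3 periods, then 6 forever; cooperating earns 21 forever. Multiplying the IC by (1−ρ):
21 ≥ 25(1−ρ^3) + 6ρ^3, so 19·ρ^3 ≥ 4 and ρ^3 ≥ 4/19.
ρ ≥ (4/19)^(1/3) ≈ 0.595.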